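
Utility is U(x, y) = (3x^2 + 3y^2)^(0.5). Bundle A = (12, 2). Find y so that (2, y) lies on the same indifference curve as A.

U depends on (x, y) only through S = 3x^2 + 3y^2, so equal utility means equal S. At (12, 2): S = 444.
With x = 2: 3·2^2 = 12, so 3y^2 = 444 − 12 = 432, i.e. y^2 = 144.
Hence y = √144 = 12.
Check: U(2, 12) = 21.0713.

y = 12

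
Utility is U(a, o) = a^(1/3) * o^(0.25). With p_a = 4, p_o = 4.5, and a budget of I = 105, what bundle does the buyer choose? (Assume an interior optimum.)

a* = 15, o* = 10

MU_a = 1/3·a^(-2/3)·o^(0.25) and MU_o = 0.25·a^(1/3)·o^(-0.75).
MRS = MU_a/MU_o = (4/3)·o/a.
Tangency: set MRS = p_a/p_o = 4/4.5 = 8/9.
So (4/3)·o/a = 8/9, i.e. o = (2/3)·a.
Substitute into the budget 4·a + 4.5·o = 105: 7·a = 105, so a* = 15.
Then o* = (2/3)·15 = 10.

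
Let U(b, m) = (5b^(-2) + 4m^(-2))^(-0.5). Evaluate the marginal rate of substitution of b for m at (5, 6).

For CES with ρ = -2, MRS = (5/4)·(m/b)^3.
At (5, 6): MRS = 54/25.
The indifference curve has slope −54/25 at this bundle.

MRS = 54/25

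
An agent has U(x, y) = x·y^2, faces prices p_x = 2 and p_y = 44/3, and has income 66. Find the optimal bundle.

MU_x = y^2 and MU_y = 2·x·y.
MRS = MU_x/MU_y = (1/2)·y/x.
Tangency: set MRS = p_x/p_y = 2/(44/3) = 3/22.
So (1/2)·y/x = 3/22, i.e. y = (3/11)·x.
Substitute into the budget 2·x + (44/3)·y = 66: 6·x = 66, so x* = 11.
Then y* = (3/11)·11 = 3.

x* = 11, y* = 3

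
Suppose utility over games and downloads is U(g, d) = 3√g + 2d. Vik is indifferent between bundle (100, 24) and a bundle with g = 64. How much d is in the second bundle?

U(100, 24) = 78.
Set U(64, d) = 78 and solve.
With g = 64: √64 = 8, so 2d = 78 − 3·8 = 54 and d = 27.
Check: U(64, 27) = 78.

d = 27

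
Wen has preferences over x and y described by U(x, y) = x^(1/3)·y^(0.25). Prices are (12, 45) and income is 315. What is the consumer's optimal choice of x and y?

MU_x = 1/3·x^(-2/3)·y^(0.25) and MU_y = 0.25·x^(1/3)·y^(-0.75).
MRS = MU_x/MU_y = (4/3)·y/x.
Tangency: set MRS = p_x/p_y = 12/45 = 4/15.
So (4/3)·y/x = 4/15, i.e. y = 0.2·x.
Substitute into the budget 12·x + 45·y = 315: 21·x = 315, so x* = 15.
Then y* = 0.2·15 = 3.

x* = 15, y* = 3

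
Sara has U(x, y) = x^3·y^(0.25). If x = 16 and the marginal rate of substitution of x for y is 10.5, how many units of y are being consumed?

MU_x = 3·x^2·y^(0.25) and MU_y = 0.25·x^3·y^(-0.75).
MRS = MU_x/MU_y = (12)·y/x.
Substitute x = 16: MRS = y/(4/3). Setting y/(4/3) = 10.5 gives y = 10.5·(4/3) = 14.

y = 14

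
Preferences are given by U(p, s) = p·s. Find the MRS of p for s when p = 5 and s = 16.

MU_p = s and MU_s = p.
MRS = MU_p/MU_s = s/p.
At (5, 16): MRS = 3.2.
The indifference curve has slope −3.2 at this bundle.

MRS = 3.2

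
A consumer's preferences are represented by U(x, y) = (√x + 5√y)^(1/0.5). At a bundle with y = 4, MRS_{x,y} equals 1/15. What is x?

For CES with ρ = 0.5, MRS = (1/5)·√(y/x).
Setting (1/5)·√(4/x) = 1/15 gives √(4/x) = 1/3, so 4/x = 1/9 and x = 36.

x = 36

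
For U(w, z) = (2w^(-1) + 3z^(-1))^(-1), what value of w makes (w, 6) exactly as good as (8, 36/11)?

w = 3

U depends on (w, z) only through S = 2w^(-1) + 3z^(-1), so equal utility means equal S. At (8, 36/11): S = 7/6.
With z = 6: 3·6^(-1) = 0.5, so 2w^(-1) = 7/6 − 0.5 = 2/3, i.e. w^(-1) = 1/3.
Hence w = 1/(1/3) = 3.
Check: U(3, 6) = 0.8571.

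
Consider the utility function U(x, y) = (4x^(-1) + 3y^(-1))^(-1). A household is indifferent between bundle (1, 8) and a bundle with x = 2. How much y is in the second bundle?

y = 24/19

U depends on (x, y) only through S = 4x^(-1) + 3y^(-1), so equal utility means equal S. At (1, 8): S = 4.375.
With x = 2: 4·2^(-1) = 2, so 3y^(-1) = 4.375 − 2 = 2.375, i.e. y^(-1) = 19/24.
Hence y = 1/(19/24) = 24/19.
Check: U(2, 24/19) = 0.2286.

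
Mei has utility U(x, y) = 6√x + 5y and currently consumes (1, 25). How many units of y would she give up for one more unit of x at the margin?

MRS = 0.6

MU_x = 6/(2√x), MU_y = 5.
MRS = 6/(2√x) ÷ 5.
At (1, 25): MRS = 0.6.
That is, one extra unit of x is worth 0.6 units of y at the margin.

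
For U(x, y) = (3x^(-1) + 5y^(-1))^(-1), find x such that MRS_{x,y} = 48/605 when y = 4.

For CES with ρ = -1, MRS = (3/5)·(y/x)^2.
Setting (3/5)·(4/x)^2 = 48/605 gives (4/x)^2 = 16/121, so 4/x = 4/11 and x = 11.

x = 11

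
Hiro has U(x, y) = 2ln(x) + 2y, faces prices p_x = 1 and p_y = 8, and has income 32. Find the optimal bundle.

x* = 8, y* = 3

MU_x = 2/x, MU_y = 2.
MRS = 2/x ÷ 2.
Tangency: set MRS = p_x/p_y = 1/8 = 0.125.
MRS depends only on x: 1/x = 0.125 ⇒ x* = 1/0.125 = 8.
From the budget, 8·y = 32 − 1·8 = 24, so y* = 3.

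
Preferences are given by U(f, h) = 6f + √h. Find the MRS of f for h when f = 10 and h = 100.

MRS = 120

MU_f = 6, MU_h = 1/(2√h).
MRS = 6 ÷ (1/(2√h)).
At (10, 100): MRS = 120.
The indifference curve has slope −120 at this bundle.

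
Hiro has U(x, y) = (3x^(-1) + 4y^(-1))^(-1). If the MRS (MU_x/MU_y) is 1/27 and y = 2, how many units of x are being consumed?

x = 9

For CES with ρ = -1, MRS = (3/4)·(y/x)^2.
Setting (3/4)·(2/x)^2 = 1/27 gives (2/x)^2 = 4/81, so 2/x = 2/9 and x = 9.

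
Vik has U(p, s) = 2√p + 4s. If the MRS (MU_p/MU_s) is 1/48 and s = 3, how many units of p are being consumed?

MU_p = 2/(2√p), MU_s = 4.
MRS = 2/(2√p) ÷ 4.
MRS depends only on p: 0.25/√p = 1/48 ⇒ √p = 0.25/(1/48) = 12 ⇒ p = 144.

p = 144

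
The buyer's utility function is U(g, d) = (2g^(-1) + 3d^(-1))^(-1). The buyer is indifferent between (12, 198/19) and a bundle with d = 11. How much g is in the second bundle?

U depends on (g, d) only through S = 2g^(-1) + 3d^(-1), so equal utility means equal S. At (12, 198/19): S = 5/11.
With d = 11: 3·11^(-1) = 3/11, so 2g^(-1) = 5/11 − 3/11 = 2/11, i.e. g^(-1) = 1/11.
Hence g = 1/(1/11) = 11.
Check: U(11, 11) = 2.2.

g = 11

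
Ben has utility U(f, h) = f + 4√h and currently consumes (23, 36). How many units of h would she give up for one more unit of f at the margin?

MRS = 3

MU_f = 1, MU_h = 4/(2√h).
MRS = 1 ÷ (4/(2√h)).
At (23, 36): MRS = 3.
So at (23, 36) the consumer would give up 3 units of h for one more unit of f.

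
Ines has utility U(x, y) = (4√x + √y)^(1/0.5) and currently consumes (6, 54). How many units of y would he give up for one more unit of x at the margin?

For CES with ρ = 0.5, MRS = (4/1)·√(y/x).
At (6, 54): MRS = 12.
The indifference curve has slope −12 at this bundle.

MRS = 12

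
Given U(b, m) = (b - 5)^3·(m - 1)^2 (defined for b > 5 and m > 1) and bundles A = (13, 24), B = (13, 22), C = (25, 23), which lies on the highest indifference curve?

Evaluate utility at each bundle:
U(A) = 270848.
U(B) = 225792.
U(C) = 3872000.
Highest utility is C, so C ≻ A ≻ B.

Bundle C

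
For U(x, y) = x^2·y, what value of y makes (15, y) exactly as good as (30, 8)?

U(30, 8) = 7200.
Set U(15, y) = 7200 and solve.
With x = 15: 15^2 = 225, so y = 7200/225 = 32.
Check: U(15, 32) = 7200.

y = 32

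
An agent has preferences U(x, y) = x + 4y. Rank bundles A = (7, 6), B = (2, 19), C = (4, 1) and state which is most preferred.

Bundle B

Evaluate utility at each bundle:
U(A) = 31.
U(B) = 78.
U(C) = 8.
Highest utility is B, so B ≻ A ≻ C.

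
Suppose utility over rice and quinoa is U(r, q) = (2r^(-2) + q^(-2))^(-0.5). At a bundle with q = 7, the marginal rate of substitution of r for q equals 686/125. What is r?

r = 5

For CES with ρ = -2, MRS = (2/1)·(q/r)^3.
Setting (2/1)·(7/r)^3 = 686/125 gives (7/r)^3 = 343/125, so 7/r = 1.4 and r = 5.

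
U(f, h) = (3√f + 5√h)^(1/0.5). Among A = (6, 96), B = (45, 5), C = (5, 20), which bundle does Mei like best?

Bundle A

Evaluate utility at each bundle:
U(A) = 3174.000.
U(B) = 980.000.
U(C) = 845.000.
Highest utility is A, so A ≻ B ≻ C.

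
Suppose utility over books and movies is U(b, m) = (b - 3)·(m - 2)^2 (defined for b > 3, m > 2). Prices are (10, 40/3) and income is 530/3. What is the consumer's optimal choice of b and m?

MU_b = (m−2)^2, MU_m = 2·(b−3)·(m−2).
MRS = (1/2)·(m−2)/(b−3).
Tangency: set MRS = p_b/p_m = 10/(40/3) = 0.75.
So (1/2)·(m − 2)/(b − 3) = 0.75, i.e. (m − 2) = 1.5·(b − 3).
Rewrite the budget in excess-of-subsistence terms: 10·(b − 3) + (40/3)·(m − 2) = 530/3 − 10·3 − (40/3)·2 = 120.
Substituting, 30·(b − 3) = 120, so b − 3 = 4 and b* = 7.
Then m − 2 = 1.5·4 = 6, so m* = 8.

b* = 7, m* = 8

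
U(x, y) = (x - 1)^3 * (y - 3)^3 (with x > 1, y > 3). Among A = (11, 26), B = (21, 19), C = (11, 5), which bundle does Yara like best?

Evaluate utility at each bundle:
U(A) = 12167000.
U(B) = 32768000.
U(C) = 8000.
Highest utility is B, so B ≻ A ≻ C.

Bundle B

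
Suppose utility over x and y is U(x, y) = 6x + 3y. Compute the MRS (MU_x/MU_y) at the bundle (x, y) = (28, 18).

MU_x = 6, MU_y = 3, so MRS = 6/3 = 2 at every bundle.
At (28, 18): MRS = 2.
That is, one extra unit of x is worth 2 units of y at the margin.

MRS = 2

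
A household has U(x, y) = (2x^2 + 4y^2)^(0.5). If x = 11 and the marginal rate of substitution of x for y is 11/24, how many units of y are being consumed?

For CES with ρ = 2, MRS = (2/4)·(y/x)^(-1).
Setting (2/4)·(y/11)^(-1) = 11/24 gives (y/11)^(-1) = 11/12, so y/11 = 12/11 and y = 12.

y = 12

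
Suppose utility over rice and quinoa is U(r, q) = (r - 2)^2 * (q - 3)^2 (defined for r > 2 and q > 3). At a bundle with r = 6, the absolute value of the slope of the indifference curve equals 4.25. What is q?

MU_r = 2·(r−2)·(q−3)^2, MU_q = 2·(r−2)^2·(q−3).
MRS = (q−3)/(r−2).
Substitute r = 6: MRS = (q − 3)/4. Setting this equal to 4.25 gives q − 3 = 4.25·4 = 17, so q = 20.

q = 20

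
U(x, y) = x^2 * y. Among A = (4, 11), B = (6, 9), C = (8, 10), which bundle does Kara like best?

Evaluate utility at each bundle:
U(A) = 176.
U(B) = 324.
U(C) = 640.
Highest utility is C, so C ≻ B ≻ A.

Bundle C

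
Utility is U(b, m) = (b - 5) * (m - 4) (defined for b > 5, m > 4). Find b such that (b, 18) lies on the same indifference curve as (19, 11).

U(19, 11) = 98.
Set U(b, 18) = 98 and solve.
With m = 18: (18 − 4) = 14, so (b − 5) = 98/14 = 7.
So b = 5 + 7 = 12.
Check: U(12, 18) = 98.

b = 12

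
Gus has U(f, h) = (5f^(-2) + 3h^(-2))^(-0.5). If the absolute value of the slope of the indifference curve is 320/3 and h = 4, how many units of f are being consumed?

For CES with ρ = -2, MRS = (5/3)·(h/f)^3.
Setting (5/3)·(4/f)^3 = 320/3 gives (4/f)^3 = 64, so 4/f = 4 and f = 1.

f = 1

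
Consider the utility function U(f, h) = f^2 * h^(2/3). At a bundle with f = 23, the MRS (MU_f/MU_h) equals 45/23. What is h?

h = 15

MU_f = 2·f·h^(2/3) and MU_h = 2/3·f^2·h^(-1/3).
MRS = MU_f/MU_h = (3)·h/f.
Substitute f = 23: MRS = h/(23/3). Setting h/(23/3) = 45/23 gives h = (45/23)·(23/3) = 15.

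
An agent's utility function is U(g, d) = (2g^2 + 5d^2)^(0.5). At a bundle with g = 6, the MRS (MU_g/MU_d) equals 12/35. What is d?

d = 7

For CES with ρ = 2, MRS = (2/5)·(d/g)^(-1).
Setting (2/5)·(d/6)^(-1) = 12/35 gives (d/6)^(-1) = 6/7, so d/6 = 7/6 and d = 7.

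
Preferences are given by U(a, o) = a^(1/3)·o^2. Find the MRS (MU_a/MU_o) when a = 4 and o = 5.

MRS = 5/24

MU_a = 1/3·a^(-2/3)·o^2 and MU_o = 2·a^(1/3)·o.
MRS = MU_a/MU_o = (1/6)·o/a.
At (4, 5): MRS = 5/24.
The indifference curve has slope −5/24 at this bundle.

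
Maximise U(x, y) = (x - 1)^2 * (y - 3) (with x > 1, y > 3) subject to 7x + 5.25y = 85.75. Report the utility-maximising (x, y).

x* = 7, y* = 7

MU_x = 2·(x−1)·(y−3), MU_y = (x−1)^2.
MRS = (2/1)·(y−3)/(x−1).
Tangency: set MRS = p_x/p_y = 7/5.25 = 4/3.
So (2/1)·(y − 3)/(x − 1) = 4/3, i.e. (y − 3) = (2/3)·(x − 1).
Rewrite the budget in excess-of-subsistence terms: 7·(x − 1) + 5.25·(y − 3) = 85.75 − 7·1 − 5.25·3 = 63.
Substituting, 10.5·(x − 1) = 63, so x − 1 = 6 and x* = 7.
Then y − 3 = (2/3)·6 = 4, so y* = 7.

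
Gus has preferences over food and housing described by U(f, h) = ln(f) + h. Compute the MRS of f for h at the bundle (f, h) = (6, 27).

MU_f = 1/f, MU_h = 1.
MRS = 1/f ÷ 1.
At (6, 27): MRS = 1/6.
So at (6, 27) the consumer would give up 1/6 units of h for one more unit of f.

MRS = 1/6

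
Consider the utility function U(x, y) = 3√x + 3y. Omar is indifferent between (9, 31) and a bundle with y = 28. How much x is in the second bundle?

x = 36

U(9, 31) = 102.
Set U(x, 28) = 102 and solve.
With y = 28: 3√x = 102 − 3·28 = 18, so √x = 6 and x = 36.
Check: U(36, 28) = 102.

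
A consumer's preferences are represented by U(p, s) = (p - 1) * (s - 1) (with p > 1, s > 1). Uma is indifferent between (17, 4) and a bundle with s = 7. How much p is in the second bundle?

U(17, 4) = 48.
Set U(p, 7) = 48 and solve.
With s = 7: (7 − 1) = 6, so (p − 1) = 48/6 = 8.
So p = 1 + 8 = 9.
Check: U(9, 7) = 48.

p = 9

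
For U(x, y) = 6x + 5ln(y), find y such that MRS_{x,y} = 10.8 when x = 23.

y = 9

MU_x = 6, MU_y = 5/y.
MRS = 6 ÷ (5/y).
MRS depends only on y: 1.2·y = 10.8 ⇒ y = 10.8/1.2 = 9.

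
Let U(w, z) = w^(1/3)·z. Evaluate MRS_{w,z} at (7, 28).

MU_w = 1/3·w^(-2/3)·z and MU_z = w^(1/3).
MRS = MU_w/MU_z = (1/3)·z/w.
At (7, 28): MRS = 4/3.
That is, one extra unit of w is worth 4/3 units of z at the margin.

MRS = 4/3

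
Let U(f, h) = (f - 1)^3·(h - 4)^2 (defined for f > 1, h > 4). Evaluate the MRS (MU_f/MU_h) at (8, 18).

MU_f = 3·(f−1)^2·(h−4)^2, MU_h = 2·(f−1)^3·(h−4).
MRS = (3/2)·(h−4)/(f−1).
At (8, 18): MRS = 3.
The indifference curve has slope −3 at this bundle.

MRS = 3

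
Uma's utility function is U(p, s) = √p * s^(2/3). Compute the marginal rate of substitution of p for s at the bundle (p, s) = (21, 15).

MRS = 15/28

MU_p = 0.5·p^(-0.5)·s^(2/3) and MU_s = 2/3·√p·s^(-1/3).
MRS = MU_p/MU_s = (0.75)·s/p.
At (21, 15): MRS = 15/28.
So at (21, 15) the consumer would give up 15/28 units of s for one more unit of p.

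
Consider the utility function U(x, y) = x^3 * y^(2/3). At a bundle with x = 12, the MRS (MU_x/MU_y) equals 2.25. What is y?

y = 6

MU_x = 3·x^2·y^(2/3) and MU_y = 2/3·x^3·y^(-1/3).
MRS = MU_x/MU_y = (4.5)·y/x.
Substitute x = 12: MRS = y/(8/3). Setting y/(8/3) = 2.25 gives y = 2.25·(8/3) = 6.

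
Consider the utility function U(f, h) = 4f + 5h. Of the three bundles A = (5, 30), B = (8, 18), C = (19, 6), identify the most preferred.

Bundle A

Evaluate utility at each bundle:
U(A) = 170.
U(B) = 122.
U(C) = 106.
Highest utility is A, so A ≻ B ≻ C.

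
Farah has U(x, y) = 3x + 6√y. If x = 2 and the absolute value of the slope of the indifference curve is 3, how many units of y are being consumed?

y = 9

MU_x = 3, MU_y = 6/(2√y).
MRS = 3 ÷ (6/(2√y)).
MRS depends only on y: √y = 3 ⇒ √y = 3 ⇒ y = 9.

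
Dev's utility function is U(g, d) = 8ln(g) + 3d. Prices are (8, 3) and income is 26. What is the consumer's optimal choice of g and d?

MU_g = 8/g, MU_d = 3.
MRS = 8/g ÷ 3.
Tangency: set MRS = p_g/p_d = 8/3.
MRS depends only on g: (8/3)/g = 8/3 ⇒ g* = (8/3)/(8/3) = 1.
From the budget, 3·d = 26 − 8·1 = 18, so d* = 6.

g* = 1, d* = 6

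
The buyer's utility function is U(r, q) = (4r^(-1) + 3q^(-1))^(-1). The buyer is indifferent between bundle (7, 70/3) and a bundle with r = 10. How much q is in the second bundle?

U depends on (r, q) only through S = 4r^(-1) + 3q^(-1), so equal utility means equal S. At (7, 70/3): S = 0.7.
With r = 10: 4·10^(-1) = 0.4, so 3q^(-1) = 0.7 − 0.4 = 0.3, i.e. q^(-1) = 0.1.
Hence q = 1/0.1 = 10.
Check: U(10, 10) = 1.4286.

q = 10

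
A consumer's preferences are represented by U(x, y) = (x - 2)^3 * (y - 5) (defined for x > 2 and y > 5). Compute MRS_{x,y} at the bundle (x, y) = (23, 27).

MU_x = 3·(x−2)^2·(y−5), MU_y = (x−2)^3.
MRS = (3/1)·(y−5)/(x−2).
At (23, 27): MRS = 22/7.
The indifference curve has slope −22/7 at this bundle.

MRS = 22/7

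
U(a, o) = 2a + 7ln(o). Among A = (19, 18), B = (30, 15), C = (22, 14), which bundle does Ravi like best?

Evaluate utility at each bundle:
U(A) = 58.233.
U(B) = 78.956.
U(C) = 62.473.
Highest utility is B, so B ≻ C ≻ A.

Bundle B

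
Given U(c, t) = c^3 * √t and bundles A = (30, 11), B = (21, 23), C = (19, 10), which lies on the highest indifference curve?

Evaluate utility at each bundle:
U(A) = 89548.869.
U(B) = 44414.196.
U(C) = 21690.062.
Highest utility is A, so A ≻ B ≻ C.

Bundle A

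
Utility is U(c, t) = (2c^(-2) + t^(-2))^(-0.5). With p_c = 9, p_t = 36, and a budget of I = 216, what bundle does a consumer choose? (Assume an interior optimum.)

c* = 8, t* = 4

For CES with ρ = -2, MRS = (2/1)·(t/c)^3.
Tangency: set MRS = p_c/p_t = 9/36 = 0.25.
So (t/c)^3 = 0.125; taking the cube root, t/c = 0.5, i.e. t = 0.5·c.
Substitute into the budget 9·c + 36·t = 216: 27·c = 216, so c* = 8 and t* = 0.5·8 = 4.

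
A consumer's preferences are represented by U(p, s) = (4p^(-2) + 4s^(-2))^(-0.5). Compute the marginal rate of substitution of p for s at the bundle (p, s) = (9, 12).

MRS = 64/27

For CES with ρ = -2, MRS = (s/p)^3.
At (9, 12): MRS = 64/27.
The indifference curve has slope −64/27 at this bundle.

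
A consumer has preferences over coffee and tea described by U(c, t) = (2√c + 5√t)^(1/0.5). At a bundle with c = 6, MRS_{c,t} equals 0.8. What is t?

t = 24

For CES with ρ = 0.5, MRS = (2/5)·√(t/c).
Setting (2/5)·√(t/6) = 0.8 gives √(t/6) = 2, so t/6 = 4 and t = 24.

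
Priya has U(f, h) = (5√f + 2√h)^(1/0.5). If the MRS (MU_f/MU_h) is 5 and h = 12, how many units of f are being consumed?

For CES with ρ = 0.5, MRS = (5/2)·√(h/f).
Setting (5/2)·√(12/f) = 5 gives √(12/f) = 2, so 12/f = 4 and f = 3.

f = 3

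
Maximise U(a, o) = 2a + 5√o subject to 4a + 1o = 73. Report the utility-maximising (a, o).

MU_a = 2, MU_o = 5/(2√o).
MRS = 2 ÷ (5/(2√o)).
Tangency: set MRS = p_a/p_o = 4/1 = 4.
MRS depends only on o: 0.8·√o = 4 ⇒ √o = 4/0.8 = 5 ⇒ o* = 25.
From the budget, 4·a = 73 − 1·25 = 48, so a* = 12.

a* = 12, o* = 25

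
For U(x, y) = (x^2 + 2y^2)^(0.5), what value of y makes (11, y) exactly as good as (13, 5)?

U depends on (x, y) only through S = x^2 + 2y^2, so equal utility means equal S. At (13, 5): S = 219.
With x = 11: 11^2 = 121, so 2y^2 = 219 − 121 = 98, i.e. y^2 = 49.
Hence y = √49 = 7.
Check: U(11, 7) = 14.7986.

y = 7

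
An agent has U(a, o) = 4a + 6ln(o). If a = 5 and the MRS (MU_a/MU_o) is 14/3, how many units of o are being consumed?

MU_a = 4, MU_o = 6/o.
MRS = 4 ÷ (6/o).
MRS depends only on o: (2/3)·o = 14/3 ⇒ o = (14/3)/(2/3) = 7.

o = 7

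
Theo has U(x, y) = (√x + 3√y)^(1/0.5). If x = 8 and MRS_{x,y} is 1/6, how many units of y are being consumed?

For CES with ρ = 0.5, MRS = (1/3)·√(y/x).
Setting (1/3)·√(y/8) = 1/6 gives √(y/8) = 0.5, so y/8 = 0.25 and y = 2.

y = 2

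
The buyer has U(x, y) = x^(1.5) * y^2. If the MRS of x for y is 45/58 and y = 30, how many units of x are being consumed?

MU_x = 1.5·√x·y^2 and MU_y = 2·x^(1.5)·y.
MRS = MU_x/MU_y = (0.75)·y/x.
Substitute y = 30: MRS = 22.5/x. Setting 22.5/x = 45/58 gives x = 22.5/(45/58) = 29.

x = 29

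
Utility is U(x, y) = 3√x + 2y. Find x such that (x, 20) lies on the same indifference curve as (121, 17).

x = 81

U(121, 17) = 67.
Set U(x, 20) = 67 and solve.
With y = 20: 3√x = 67 − 2·20 = 27, so √x = 9 and x = 81.
Check: U(81, 20) = 67.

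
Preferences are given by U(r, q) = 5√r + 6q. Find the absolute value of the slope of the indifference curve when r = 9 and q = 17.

MRS = 5/36

MU_r = 5/(2√r), MU_q = 6.
MRS = 5/(2√r) ÷ 6.
At (9, 17): MRS = 5/36.
So at (9, 17) the consumer would give up 5/36 units of q for one more unit of r.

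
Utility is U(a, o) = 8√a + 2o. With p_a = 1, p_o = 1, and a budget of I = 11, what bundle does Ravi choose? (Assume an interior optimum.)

MU_a = 8/(2√a), MU_o = 2.
MRS = 8/(2√a) ÷ 2.
Tangency: set MRS = p_a/p_o = 1/1 = 1.
MRS depends only on a: 2/√a = 1 ⇒ √a = 2/1 = 2 ⇒ a* = 4.
From the budget, 1·o = 11 − 1·4 = 7, so o* = 7.

a* = 4, o* = 7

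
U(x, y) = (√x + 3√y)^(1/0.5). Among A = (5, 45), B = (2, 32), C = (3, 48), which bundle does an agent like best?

Bundle C

Evaluate utility at each bundle:
U(A) = 500.000.
U(B) = 338.000.
U(C) = 507.000.
Highest utility is C, so C ≻ A ≻ B.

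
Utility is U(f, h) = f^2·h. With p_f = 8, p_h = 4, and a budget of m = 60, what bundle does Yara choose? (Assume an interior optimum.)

MU_f = 2·f·h and MU_h = f^2.
MRS = MU_f/MU_h = (2/1)·h/f.
Tangency: set MRS = p_f/p_h = 8/4 = 2.
So (2/1)·h/f = 2, i.e. h = f.
Substitute into the budget 8·f + 4·h = 60: 12·f = 60, so f* = 5.
Then h* = 5.

f* = 5, h* = 5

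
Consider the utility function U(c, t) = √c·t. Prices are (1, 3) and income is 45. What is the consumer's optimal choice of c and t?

c* = 15, t* = 10

MU_c = 0.5·c^(-0.5)·t and MU_t = √c.
MRS = MU_c/MU_t = (0.5)·t/c.
Tangency: set MRS = p_c/p_t = 1/3.
So (0.5)·t/c = 1/3, i.e. t = (2/3)·c.
Substitute into the budget 1·c + 3·t = 45: 3·c = 45, so c* = 15.
Then t* = (2/3)·15 = 10.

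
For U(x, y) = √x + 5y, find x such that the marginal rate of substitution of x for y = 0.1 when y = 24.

x = 1

MU_x = 1/(2√x), MU_y = 5.
MRS = 1/(2√x) ÷ 5.
MRS depends only on x: 0.1/√x = 0.1 ⇒ √x = 0.1/0.1 = 1 ⇒ x = 1.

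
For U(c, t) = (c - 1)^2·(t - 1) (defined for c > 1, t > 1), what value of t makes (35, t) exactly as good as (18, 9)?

t = 3

U(18, 9) = 2312.
Set U(35, t) = 2312 and solve.
With c = 35: (35 − 1)^2 = 1156, so (t − 1) = 2312/1156 = 2.
So t = 1 + 2 = 3.
Check: U(35, 3) = 2312.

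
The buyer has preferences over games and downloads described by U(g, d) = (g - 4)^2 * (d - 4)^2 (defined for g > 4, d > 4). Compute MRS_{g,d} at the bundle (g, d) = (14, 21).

MRS = 1.7

MU_g = 2·(g−4)·(d−4)^2, MU_d = 2·(g−4)^2·(d−4).
MRS = (d−4)/(g−4).
At (14, 21): MRS = 1.7.
That is, one extra unit of g is worth 1.7 units of d at the margin.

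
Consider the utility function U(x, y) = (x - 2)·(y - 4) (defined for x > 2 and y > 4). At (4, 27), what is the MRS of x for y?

MU_x = (y−4), MU_y = (x−2).
MRS = (y−4)/(x−2).
At (4, 27): MRS = 11.5.
The indifference curve has slope −11.5 at this bundle.

MRS = 11.5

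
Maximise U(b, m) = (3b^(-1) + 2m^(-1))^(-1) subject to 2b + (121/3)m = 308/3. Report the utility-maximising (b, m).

For CES with ρ = -1, MRS = (3/2)·(m/b)^2.
Tangency: set MRS = p_b/p_m = 2/(121/3) = 6/121.
So (m/b)^2 = 4/121; taking the square root, m/b = 2/11, i.e. m = (2/11)·b.
Substitute into the budget 2·b + (121/3)·m = 308/3: (28/3)·b = 308/3, so b* = 11 and m* = (2/11)·11 = 2.

b* = 11, m* = 2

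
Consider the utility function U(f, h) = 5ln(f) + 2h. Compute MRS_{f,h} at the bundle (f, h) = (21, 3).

MRS = 5/42

MU_f = 5/f, MU_h = 2.
MRS = 5/f ÷ 2.
At (21, 3): MRS = 5/42.
So at (21, 3) the consumer would give up 5/42 units of h for one more unit of f.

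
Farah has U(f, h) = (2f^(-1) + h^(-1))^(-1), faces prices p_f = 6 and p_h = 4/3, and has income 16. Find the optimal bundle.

For CES with ρ = -1, MRS = (2/1)·(h/f)^2.
Tangency: set MRS = p_f/p_h = 6/(4/3) = 4.5.
So (h/f)^2 = 2.25; taking the square root, h/f = 1.5, i.e. h = 1.5·f.
Substitute into the budget 6·f + (4/3)·h = 16: 8·f = 16, so f* = 2 and h* = 1.5·2 = 3.

f* = 2, h* = 3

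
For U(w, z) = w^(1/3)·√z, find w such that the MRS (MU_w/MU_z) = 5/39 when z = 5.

MU_w = 1/3·w^(-2/3)·√z and MU_z = 0.5·w^(1/3)·z^(-0.5).
MRS = MU_w/MU_z = (2/3)·z/w.
Substitute z = 5: MRS = (10/3)/w. Setting (10/3)/w = 5/39 gives w = (10/3)/(5/39) = 26.

w = 26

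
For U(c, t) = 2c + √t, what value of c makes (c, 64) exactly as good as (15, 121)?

c = 16.5

U(15, 121) = 41.
Set U(c, 64) = 41 and solve.
With t = 64: √64 = 8, so 2c = 41 − 8 = 33 and c = 16.5.
Check: U(16.5, 64) = 41.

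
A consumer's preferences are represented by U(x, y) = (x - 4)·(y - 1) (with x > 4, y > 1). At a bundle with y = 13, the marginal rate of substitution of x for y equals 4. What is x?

MU_x = (y−1), MU_y = (x−4).
MRS = (y−1)/(x−4).
Substitute y = 13: MRS = 12/(x − 4). Setting this equal to 4 gives x − 4 = 12/4 = 3, so x = 7.

x = 7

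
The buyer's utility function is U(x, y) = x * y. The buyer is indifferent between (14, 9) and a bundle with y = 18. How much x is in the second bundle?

x = 7

U(14, 9) = 126.
Set U(x, 18) = 126 and solve.
With y = 18: x = 126/18 = 7.
Check: U(7, 18) = 126.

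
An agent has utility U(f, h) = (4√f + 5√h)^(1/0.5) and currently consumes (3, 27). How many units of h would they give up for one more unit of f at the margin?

MRS = 2.4

For CES with ρ = 0.5, MRS = (4/5)·√(h/f).
At (3, 27): MRS = 2.4.
So at (3, 27) the consumer would give up 2.4 units of h for one more unit of f.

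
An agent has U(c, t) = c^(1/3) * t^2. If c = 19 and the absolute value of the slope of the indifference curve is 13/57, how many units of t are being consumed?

MU_c = 1/3·c^(-2/3)·t^2 and MU_t = 2·c^(1/3)·t.
MRS = MU_c/MU_t = (1/6)·t/c.
Substitute c = 19: MRS = t/114. Setting t/114 = 13/57 gives t = (13/57)·114 = 26.

t = 26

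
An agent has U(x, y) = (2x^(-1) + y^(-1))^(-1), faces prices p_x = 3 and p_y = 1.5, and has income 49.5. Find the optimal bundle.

x* = 11, y* = 11

For CES with ρ = -1, MRS = (2/1)·(y/x)^2.
Tangency: set MRS = p_x/p_y = 3/1.5 = 2.
So (y/x)^2 = 1; taking the square root, y/x = 1, i.e. y = x.
Substitute into the budget 3·x + 1.5·y = 49.5: 4.5·x = 49.5, so x* = 11 and y* = 11.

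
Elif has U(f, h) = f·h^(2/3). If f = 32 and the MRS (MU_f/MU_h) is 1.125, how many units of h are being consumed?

h = 24

MU_f = h^(2/3) and MU_h = 2/3·f·h^(-1/3).
MRS = MU_f/MU_h = (1.5)·h/f.
Substitute f = 32: MRS = h/(64/3). Setting h/(64/3) = 1.125 gives h = 1.125·(64/3) = 24.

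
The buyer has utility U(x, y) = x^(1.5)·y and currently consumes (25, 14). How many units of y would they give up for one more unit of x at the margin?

MU_x = 1.5·√x·y and MU_y = x^(1.5).
MRS = MU_x/MU_y = (1.5)·y/x.
At (25, 14): MRS = 21/25.
The indifference curve has slope −21/25 at this bundle.

MRS = 21/25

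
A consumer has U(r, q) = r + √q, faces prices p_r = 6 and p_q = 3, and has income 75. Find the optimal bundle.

r* = 12, q* = 1

MU_r = 1, MU_q = 1/(2√q).
MRS = 1 ÷ (1/(2√q)).
Tangency: set MRS = p_r/p_q = 6/3 = 2.
MRS depends only on q: 2·√q = 2 ⇒ √q = 2/2 = 1 ⇒ q* = 1.
From the budget, 6·r = 75 − 3·1 = 72, so r* = 12.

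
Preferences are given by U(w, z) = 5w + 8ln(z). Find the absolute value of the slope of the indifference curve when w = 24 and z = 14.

MRS = 8.75

MU_w = 5, MU_z = 8/z.
MRS = 5 ÷ (8/z).
At (24, 14): MRS = 8.75.
The indifference curve has slope −8.75 at this bundle.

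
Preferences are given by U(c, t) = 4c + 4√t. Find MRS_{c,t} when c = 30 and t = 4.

MRS = 4

MU_c = 4, MU_t = 4/(2√t).
MRS = 4 ÷ (4/(2√t)).
At (30, 4): MRS = 4.
That is, one extra unit of c is worth 4 units of t at the margin.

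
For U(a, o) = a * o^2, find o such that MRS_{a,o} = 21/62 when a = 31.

MU_a = o^2 and MU_o = 2·a·o.
MRS = MU_a/MU_o = (1/2)·o/a.
Substitute a = 31: MRS = o/62. Setting o/62 = 21/62 gives o = (21/62)·62 = 21.

o = 21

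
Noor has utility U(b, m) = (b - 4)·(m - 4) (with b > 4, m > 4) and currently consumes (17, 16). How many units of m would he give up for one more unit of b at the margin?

MU_b = (m−4), MU_m = (b−4).
MRS = (m−4)/(b−4).
At (17, 16): MRS = 12/13.
So at (17, 16) the consumer would give up 12/13 units of m for one more unit of b.

MRS = 12/13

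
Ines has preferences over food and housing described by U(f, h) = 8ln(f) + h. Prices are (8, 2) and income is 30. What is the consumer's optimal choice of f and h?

MU_f = 8/f, MU_h = 1.
MRS = 8/f ÷ 1.
Tangency: set MRS = p_f/p_h = 8/2 = 4.
MRS depends only on f: 8/f = 4 ⇒ f* = 8/4 = 2.
From the budget, 2·h = 30 − 8·2 = 14, so h* = 7.

f* = 2, h* = 7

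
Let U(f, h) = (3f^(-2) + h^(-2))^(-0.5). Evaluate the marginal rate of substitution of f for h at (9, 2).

MRS = 8/243

For CES with ρ = -2, MRS = (3/1)·(h/f)^3.
At (9, 2): MRS = 8/243.
The indifference curve has slope −8/243 at this bundle.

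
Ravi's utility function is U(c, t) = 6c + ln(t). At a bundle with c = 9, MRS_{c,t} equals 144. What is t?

t = 24

MU_c = 6, MU_t = 1/t.
MRS = 6 ÷ (1/t).
MRS depends only on t: 6·t = 144 ⇒ t = 144/6 = 24.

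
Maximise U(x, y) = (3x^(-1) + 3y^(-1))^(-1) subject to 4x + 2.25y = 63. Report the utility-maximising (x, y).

x* = 9, y* = 12

For CES with ρ = -1, MRS = (y/x)^2.
Tangency: set MRS = p_x/p_y = 4/2.25 = 16/9.
So (y/x)^2 = 16/9; taking the square root, y/x = 4/3, i.e. y = (4/3)·x.
Substitute into the budget 4·x + 2.25·y = 63: 7·x = 63, so x* = 9 and y* = (4/3)·9 = 12.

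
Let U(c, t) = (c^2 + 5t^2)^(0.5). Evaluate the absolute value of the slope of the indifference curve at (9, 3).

MRS = 0.6

For CES with ρ = 2, MRS = (1/5)·(t/c)^(-1).
At (9, 3): MRS = 0.6.
That is, one extra unit of c is worth 0.6 units of t at the margin.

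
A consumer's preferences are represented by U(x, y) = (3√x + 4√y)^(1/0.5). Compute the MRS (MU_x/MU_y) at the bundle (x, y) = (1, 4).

MRS = 1.5

For CES with ρ = 0.5, MRS = (3/4)·√(y/x).
At (1, 4): MRS = 1.5.
That is, one extra unit of x is worth 1.5 units of y at the margin.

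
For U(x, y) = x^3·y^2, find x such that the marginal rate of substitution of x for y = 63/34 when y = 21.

MU_x = 3·x^2·y^2 and MU_y = 2·x^3·y.
MRS = MU_x/MU_y = (3/2)·y/x.
Substitute y = 21: MRS = 31.5/x. Setting 31.5/x = 63/34 gives x = 31.5/(63/34) = 17.

x = 17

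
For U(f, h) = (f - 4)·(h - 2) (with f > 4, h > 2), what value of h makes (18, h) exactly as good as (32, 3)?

U(32, 3) = 28.
Set U(18, h) = 28 and solve.
With f = 18: (18 − 4) = 14, so (h − 2) = 28/14 = 2.
So h = 2 + 2 = 4.
Check: U(18, 4) = 28.

h = 4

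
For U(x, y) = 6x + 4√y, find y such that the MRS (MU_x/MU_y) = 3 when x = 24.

y = 1

MU_x = 6, MU_y = 4/(2√y).
MRS = 6 ÷ (4/(2√y)).
MRS depends only on y: 3·√y = 3 ⇒ √y = 3/3 = 1 ⇒ y = 1.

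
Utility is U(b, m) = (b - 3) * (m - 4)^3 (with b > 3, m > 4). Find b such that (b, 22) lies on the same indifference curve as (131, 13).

U(131, 13) = 93312.
Set U(b, 22) = 93312 and solve.
With m = 22: (22 − 4)^3 = 5832, so (b − 3) = 93312/5832 = 16.
So b = 3 + 16 = 19.
Check: U(19, 22) = 93312.

b = 19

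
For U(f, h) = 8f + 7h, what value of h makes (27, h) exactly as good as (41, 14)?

U(41, 14) = 426.
Set U(27, h) = 426 and solve.
8·27 + 7h = 426 ⇒ 7h = 210 ⇒ h = 30.
Check: U(27, 30) = 426.

h = 30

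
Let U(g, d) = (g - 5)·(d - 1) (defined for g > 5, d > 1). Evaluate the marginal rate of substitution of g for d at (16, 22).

MRS = 21/11

MU_g = (d−1), MU_d = (g−5).
MRS = (d−1)/(g−5).
At (16, 22): MRS = 21/11.
That is, one extra unit of g is worth 21/11 units of d at the margin.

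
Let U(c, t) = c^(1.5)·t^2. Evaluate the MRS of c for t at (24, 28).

MRS = 0.875

MU_c = 1.5·√c·t^2 and MU_t = 2·c^(1.5)·t.
MRS = MU_c/MU_t = (0.75)·t/c.
At (24, 28): MRS = 0.875.
That is, one extra unit of c is worth 0.875 units of t at the margin.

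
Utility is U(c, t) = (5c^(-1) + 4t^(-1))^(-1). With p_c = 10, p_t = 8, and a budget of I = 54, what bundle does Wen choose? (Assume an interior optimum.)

For CES with ρ = -1, MRS = (5/4)·(t/c)^2.
Tangency: set MRS = p_c/p_t = 10/8 = 1.25.
So (t/c)^2 = 1; taking the square root, t/c = 1, i.e. t = c.
Substitute into the budget 10·c + 8·t = 54: 18·c = 54, so c* = 3 and t* = 3.

c* = 3, t* = 3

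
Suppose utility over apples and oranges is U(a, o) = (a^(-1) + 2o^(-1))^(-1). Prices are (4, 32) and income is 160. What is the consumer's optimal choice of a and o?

a* = 8, o* = 4

For CES with ρ = -1, MRS = (1/2)·(o/a)^2.
Tangency: set MRS = p_a/p_o = 4/32 = 0.125.
So (o/a)^2 = 0.25; taking the square root, o/a = 0.5, i.e. o = 0.5·a.
Substitute into the budget 4·a + 32·o = 160: 20·a = 160, so a* = 8 and o* = 0.5·8 = 4.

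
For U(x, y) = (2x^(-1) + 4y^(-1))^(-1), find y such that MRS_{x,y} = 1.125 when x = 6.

y = 9

For CES with ρ = -1, MRS = (2/4)·(y/x)^2.
Setting (2/4)·(y/6)^2 = 1.125 gives (y/6)^2 = 2.25, so y/6 = 1.5 and y = 9.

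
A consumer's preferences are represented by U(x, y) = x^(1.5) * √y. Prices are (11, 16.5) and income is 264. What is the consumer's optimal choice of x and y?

MU_x = 1.5·√x·√y and MU_y = 0.5·x^(1.5)·y^(-0.5).
MRS = MU_x/MU_y = (3)·y/x.
Tangency: set MRS = p_x/p_y = 11/16.5 = 2/3.
So (3)·y/x = 2/3, i.e. y = (2/9)·x.
Substitute into the budget 11·x + 16.5·y = 264: (44/3)·x = 264, so x* = 18.
Then y* = (2/9)·18 = 4.

x* = 18, y* = 4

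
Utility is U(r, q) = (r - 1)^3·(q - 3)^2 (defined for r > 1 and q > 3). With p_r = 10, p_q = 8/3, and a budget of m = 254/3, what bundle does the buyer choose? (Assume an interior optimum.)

r* = 5, q* = 13

MU_r = 3·(r−1)^2·(q−3)^2, MU_q = 2·(r−1)^3·(q−3).
MRS = (3/2)·(q−3)/(r−1).
Tangency: set MRS = p_r/p_q = 10/(8/3) = 3.75.
So (3/2)·(q − 3)/(r − 1) = 3.75, i.e. (q − 3) = 2.5·(r − 1).
Rewrite the budget in excess-of-subsistence terms: 10·(r − 1) + (8/3)·(q − 3) = 254/3 − 10·1 − (8/3)·3 = 200/3.
Substituting, (50/3)·(r − 1) = 200/3, so r − 1 = 4 and r* = 5.
Then q − 3 = 2.5·4 = 10, so q* = 13.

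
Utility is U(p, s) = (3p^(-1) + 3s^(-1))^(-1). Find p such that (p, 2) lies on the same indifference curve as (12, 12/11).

U depends on (p, s) only through S = 3p^(-1) + 3s^(-1), so equal utility means equal S. At (12, 12/11): S = 3.
With s = 2: 3·2^(-1) = 1.5, so 3p^(-1) = 3 − 1.5 = 1.5, i.e. p^(-1) = 0.5.
Hence p = 1/0.5 = 2.
Check: U(2, 2) = 0.3333.

p = 2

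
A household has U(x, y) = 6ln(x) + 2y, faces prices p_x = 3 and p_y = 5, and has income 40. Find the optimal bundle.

MU_x = 6/x, MU_y = 2.
MRS = 6/x ÷ 2.
Tangency: set MRS = p_x/p_y = 3/5 = 0.6.
MRS depends only on x: 3/x = 0.6 ⇒ x* = 3/0.6 = 5.
From the budget, 5·y = 40 − 3·5 = 25, so y* = 5.

x* = 5, y* = 5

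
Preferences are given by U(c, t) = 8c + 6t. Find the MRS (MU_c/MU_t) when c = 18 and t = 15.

MU_c = 8, MU_t = 6, so MRS = 8/6 = 4/3 at every bundle.
At (18, 15): MRS = 4/3.
So at (18, 15) the consumer would give up 4/3 units of t for one more unit of c.

MRS = 4/3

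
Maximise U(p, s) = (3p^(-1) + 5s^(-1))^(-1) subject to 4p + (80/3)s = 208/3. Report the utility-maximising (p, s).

For CES with ρ = -1, MRS = (3/5)·(s/p)^2.
Tangency: set MRS = p_p/p_s = 4/(80/3) = 0.15.
So (s/p)^2 = 0.25; taking the square root, s/p = 0.5, i.e. s = 0.5·p.
Substitute into the budget 4·p + (80/3)·s = 208/3: (52/3)·p = 208/3, so p* = 4 and s* = 0.5·4 = 2.

p* = 4, s* = 2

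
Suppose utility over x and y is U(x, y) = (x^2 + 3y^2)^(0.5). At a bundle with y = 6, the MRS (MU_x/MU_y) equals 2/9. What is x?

For CES with ρ = 2, MRS = (1/3)·(y/x)^(-1).
Setting (1/3)·(6/x)^(-1) = 2/9 gives (6/x)^(-1) = 2/3, so 6/x = 1.5 and x = 4.

x = 4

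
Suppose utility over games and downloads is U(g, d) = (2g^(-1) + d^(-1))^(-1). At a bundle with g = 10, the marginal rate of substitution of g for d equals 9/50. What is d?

d = 3

For CES with ρ = -1, MRS = (2/1)·(d/g)^2.
Setting (2/1)·(d/10)^2 = 9/50 gives (d/10)^2 = 9/100, so d/10 = 0.3 and d = 3.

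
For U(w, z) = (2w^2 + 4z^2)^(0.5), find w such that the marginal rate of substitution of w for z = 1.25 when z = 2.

For CES with ρ = 2, MRS = (2/4)·(z/w)^(-1).
Setting (2/4)·(2/w)^(-1) = 1.25 gives (2/w)^(-1) = 2.5, so 2/w = 0.4 and w = 5.

w = 5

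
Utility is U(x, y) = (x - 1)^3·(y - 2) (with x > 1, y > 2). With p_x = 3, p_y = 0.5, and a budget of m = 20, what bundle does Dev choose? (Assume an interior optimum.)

MU_x = 3·(x−1)^2·(y−2), MU_y = (x−1)^3.
MRS = (3/1)·(y−2)/(x−1).
Tangency: set MRS = p_x/p_y = 3/0.5 = 6.
So (3/1)·(y − 2)/(x − 1) = 6, i.e. (y − 2) = 2·(x − 1).
Rewrite the budget in excess-of-subsistence terms: 3·(x − 1) + 0.5·(y − 2) = 20 − 3·1 − 0.5·2 = 16.
Substituting, 4·(x − 1) = 16, so x − 1 = 4 and x* = 5.
Then y − 2 = 2·4 = 8, so y* = 10.

x* = 5, y* = 10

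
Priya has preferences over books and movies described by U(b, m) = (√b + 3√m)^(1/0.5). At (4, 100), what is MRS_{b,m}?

MRS = 5/3

For CES with ρ = 0.5, MRS = (1/3)·√(m/b).
At (4, 100): MRS = 5/3.
The indifference curve has slope −5/3 at this bundle.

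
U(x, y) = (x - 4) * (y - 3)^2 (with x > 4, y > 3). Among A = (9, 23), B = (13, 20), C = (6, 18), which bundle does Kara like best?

Evaluate utility at each bundle:
U(A) = 2000.
U(B) = 2601.
U(C) = 450.
Highest utility is B, so B ≻ A ≻ C.

Bundle B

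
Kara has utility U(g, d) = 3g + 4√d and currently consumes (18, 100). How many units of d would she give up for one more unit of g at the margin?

MRS = 15

MU_g = 3, MU_d = 4/(2√d).
MRS = 3 ÷ (4/(2√d)).
At (18, 100): MRS = 15.
So at (18, 100) the consumer would give up 15 units of d for one more unit of g.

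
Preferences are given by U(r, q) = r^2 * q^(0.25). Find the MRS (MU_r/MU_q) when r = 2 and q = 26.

MU_r = 2·r·q^(0.25) and MU_q = 0.25·r^2·q^(-0.75).
MRS = MU_r/MU_q = (8)·q/r.
At (2, 26): MRS = 104.
So at (2, 26) the consumer would give up 104 units of q for one more unit of r.

MRS = 104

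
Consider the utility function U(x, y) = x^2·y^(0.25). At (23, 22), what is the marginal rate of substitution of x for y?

MU_x = 2·x·y^(0.25) and MU_y = 0.25·x^2·y^(-0.75).
MRS = MU_x/MU_y = (8)·y/x.
At (23, 22): MRS = 176/23.
That is, one extra unit of x is worth 176/23 units of y at the margin.

MRS = 176/23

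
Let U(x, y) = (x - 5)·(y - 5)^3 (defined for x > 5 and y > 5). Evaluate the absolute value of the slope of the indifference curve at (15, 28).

MRS = 23/30

MU_x = (y−5)^3, MU_y = 3·(x−5)·(y−5)^2.
MRS = (1/3)·(y−5)/(x−5).
At (15, 28): MRS = 23/30.
So at (15, 28) the consumer would give up 23/30 units of y for one more unit of x.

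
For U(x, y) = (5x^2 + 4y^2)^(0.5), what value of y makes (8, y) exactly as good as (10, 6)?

y = 9

U depends on (x, y) only through S = 5x^2 + 4y^2, so equal utility means equal S. At (10, 6): S = 644.
With x = 8: 5·8^2 = 320, so 4y^2 = 644 − 320 = 324, i.e. y^2 = 81.
Hence y = √81 = 9.
Check: U(8, 9) = 25.3772.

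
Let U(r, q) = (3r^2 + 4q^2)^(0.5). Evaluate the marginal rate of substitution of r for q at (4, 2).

For CES with ρ = 2, MRS = (3/4)·(q/r)^(-1).
At (4, 2): MRS = 1.5.
So at (4, 2) the consumer would give up 1.5 units of q for one more unit of r.

MRS = 1.5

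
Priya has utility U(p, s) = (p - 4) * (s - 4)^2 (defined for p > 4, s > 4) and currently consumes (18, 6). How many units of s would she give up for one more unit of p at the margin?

MRS = 1/14

MU_p = (s−4)^2, MU_s = 2·(p−4)·(s−4).
MRS = (1/2)·(s−4)/(p−4).
At (18, 6): MRS = 1/14.
So at (18, 6) the consumer would give up 1/14 units of s for one more unit of p.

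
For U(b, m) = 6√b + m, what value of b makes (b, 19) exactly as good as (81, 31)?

b = 121

U(81, 31) = 85.
Set U(b, 19) = 85 and solve.
With m = 19: 6√b = 85 − 19 = 66, so √b = 11 and b = 121.
Check: U(121, 19) = 85.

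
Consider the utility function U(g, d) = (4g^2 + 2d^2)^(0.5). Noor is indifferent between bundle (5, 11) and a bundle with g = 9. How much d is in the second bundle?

d = 3

U depends on (g, d) only through S = 4g^2 + 2d^2, so equal utility means equal S. At (5, 11): S = 342.
With g = 9: 4·9^2 = 324, so 2d^2 = 342 − 324 = 18, i.e. d^2 = 9.
Hence d = √9 = 3.
Check: U(9, 3) = 18.4932.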